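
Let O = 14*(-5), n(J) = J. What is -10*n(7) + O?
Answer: -140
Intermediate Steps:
O = -70
-10*n(7) + O = -10*7 - 70 = -70 - 70 = -140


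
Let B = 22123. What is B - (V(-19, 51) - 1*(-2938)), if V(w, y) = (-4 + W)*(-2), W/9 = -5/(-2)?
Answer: 19222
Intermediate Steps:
W = 45/2 (W = 9*(-5/(-2)) = 9*(-5*(-½)) = 9*(5/2) = 45/2 ≈ 22.500)
V(w, y) = -37 (V(w, y) = (-4 + 45/2)*(-2) = (37/2)*(-2) = -37)
B - (V(-19, 51) - 1*(-2938)) = 22123 - (-37 - 1*(-2938)) = 22123 - (-37 + 2938) = 22123 - 1*2901 = 22123 - 2901 = 19222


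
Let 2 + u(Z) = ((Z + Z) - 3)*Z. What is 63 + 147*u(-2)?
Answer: 1827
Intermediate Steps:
u(Z) = -2 + Z*(-3 + 2*Z) (u(Z) = -2 + ((Z + Z) - 3)*Z = -2 + (2*Z - 3)*Z = -2 + (-3 + 2*Z)*Z = -2 + Z*(-3 + 2*Z))
63 + 147*u(-2) = 63 + 147*(-2 - 3*(-2) + 2*(-2)²) = 63 + 147*(-2 + 6 + 2*4) = 63 + 147*(-2 + 6 + 8) = 63 + 147*12 = 63 + 1764 = 1827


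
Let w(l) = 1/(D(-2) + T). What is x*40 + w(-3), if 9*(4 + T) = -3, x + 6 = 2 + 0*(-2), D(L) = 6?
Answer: -797/5 ≈ -159.40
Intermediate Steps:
x = -4 (x = -6 + (2 + 0*(-2)) = -6 + (2 + 0) = -6 + 2 = -4)
T = -13/3 (T = -4 + (⅑)*(-3) = -4 - ⅓ = -13/3 ≈ -4.3333)
w(l) = ⅗ (w(l) = 1/(6 - 13/3) = 1/(5/3) = ⅗)
x*40 + w(-3) = -4*40 + ⅗ = -160 + ⅗ = -797/5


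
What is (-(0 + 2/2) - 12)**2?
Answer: 169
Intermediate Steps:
(-(0 + 2/2) - 12)**2 = (-(0 + 2*(1/2)) - 12)**2 = (-(0 + 1) - 12)**2 = (-1*1 - 12)**2 = (-1 - 12)**2 = (-13)**2 = 169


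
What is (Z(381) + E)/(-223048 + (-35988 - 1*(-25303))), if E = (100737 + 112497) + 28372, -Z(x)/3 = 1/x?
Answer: -10227987/9894697 ≈ -1.0337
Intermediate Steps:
Z(x) = -3/x
E = 241606 (E = 213234 + 28372 = 241606)
(Z(381) + E)/(-223048 + (-35988 - 1*(-25303))) = (-3/381 + 241606)/(-223048 + (-35988 - 1*(-25303))) = (-3*1/381 + 241606)/(-223048 + (-35988 + 25303)) = (-1/127 + 241606)/(-223048 - 10685) = (30683961/127)/(-233733) = (30683961/127)*(-1/233733) = -10227987/9894697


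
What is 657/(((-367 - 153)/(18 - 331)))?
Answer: 205641/520 ≈ 395.46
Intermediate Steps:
657/(((-367 - 153)/(18 - 331))) = 657/((-520/(-313))) = 657/((-520*(-1/313))) = 657/(520/313) = 657*(313/520) = 205641/520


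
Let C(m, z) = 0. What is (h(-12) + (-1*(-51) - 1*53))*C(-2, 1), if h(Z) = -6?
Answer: 0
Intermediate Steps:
(h(-12) + (-1*(-51) - 1*53))*C(-2, 1) = (-6 + (-1*(-51) - 1*53))*0 = (-6 + (51 - 53))*0 = (-6 - 2)*0 = -8*0 = 0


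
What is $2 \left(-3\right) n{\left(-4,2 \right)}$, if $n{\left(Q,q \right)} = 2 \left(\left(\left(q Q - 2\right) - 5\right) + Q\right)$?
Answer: $228$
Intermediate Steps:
$n{\left(Q,q \right)} = -14 + 2 Q + 2 Q q$ ($n{\left(Q,q \right)} = 2 \left(\left(\left(Q q - 2\right) - 5\right) + Q\right) = 2 \left(\left(\left(-2 + Q q\right) - 5\right) + Q\right) = 2 \left(\left(-7 + Q q\right) + Q\right) = 2 \left(-7 + Q + Q q\right) = -14 + 2 Q + 2 Q q$)
$2 \left(-3\right) n{\left(-4,2 \right)} = 2 \left(-3\right) \left(-14 + 2 \left(-4\right) + 2 \left(-4\right) 2\right) = - 6 \left(-14 - 8 - 16\right) = \left(-6\right) \left(-38\right) = 228$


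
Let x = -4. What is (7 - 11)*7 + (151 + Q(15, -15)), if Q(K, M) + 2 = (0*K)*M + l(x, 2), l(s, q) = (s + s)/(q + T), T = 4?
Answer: 359/3 ≈ 119.67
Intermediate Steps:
l(s, q) = 2*s/(4 + q) (l(s, q) = (s + s)/(q + 4) = (2*s)/(4 + q) = 2*s/(4 + q))
Q(K, M) = -10/3 (Q(K, M) = -2 + ((0*K)*M + 2*(-4)/(4 + 2)) = -2 + (0*M + 2*(-4)/6) = -2 + (0 + 2*(-4)*(1/6)) = -2 + (0 - 4/3) = -2 - 4/3 = -10/3)
(7 - 11)*7 + (151 + Q(15, -15)) = (7 - 11)*7 + (151 - 10/3) = -4*7 + 443/3 = -28 + 443/3 = 359/3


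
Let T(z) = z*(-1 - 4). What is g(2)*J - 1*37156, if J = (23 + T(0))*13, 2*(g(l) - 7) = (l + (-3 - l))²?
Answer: -67435/2 ≈ -33718.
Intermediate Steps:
T(z) = -5*z (T(z) = z*(-5) = -5*z)
g(l) = 23/2 (g(l) = 7 + (l + (-3 - l))²/2 = 7 + (½)*(-3)² = 7 + (½)*9 = 7 + 9/2 = 23/2)
J = 299 (J = (23 - 5*0)*13 = (23 + 0)*13 = 23*13 = 299)
g(2)*J - 1*37156 = (23/2)*299 - 1*37156 = 6877/2 - 37156 = -67435/2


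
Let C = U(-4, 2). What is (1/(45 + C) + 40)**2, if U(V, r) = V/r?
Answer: 2961841/1849 ≈ 1601.9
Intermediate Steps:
C = -2 (C = -4/2 = -4*1/2 = -2)
(1/(45 + C) + 40)**2 = (1/(45 - 2) + 40)**2 = (1/43 + 40)**2 = (1721/43)**2 = 2961841/1849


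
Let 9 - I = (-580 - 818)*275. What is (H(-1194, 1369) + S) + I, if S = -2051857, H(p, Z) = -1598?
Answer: -1668996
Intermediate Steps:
I = 384459 (I = 9 - (-580 - 818)*275 = 9 - (-1398)*275 = 9 - 1*(-384450) = 9 + 384450 = 384459)
(H(-1194, 1369) + S) + I = (-1598 - 2051857) + 384459 = -2053455 + 384459 = -1668996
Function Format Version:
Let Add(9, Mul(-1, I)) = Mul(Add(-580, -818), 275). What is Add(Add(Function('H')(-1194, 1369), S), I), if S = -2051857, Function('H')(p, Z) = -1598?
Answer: -1668996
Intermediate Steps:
I = 384459 (I = Add(9, Mul(-1, Mul(Add(-580, -818), 275))) = Add(9, Mul(-1, Mul(-1398, 275))) = Add(9, Mul(-1, -384450)) = Add(9, 384450) = 384459)
Add(Add(Function('H')(-1194, 1369), S), I) = Add(Add(-1598, -2051857), 384459) = Add(-2053455, 384459) = -1668996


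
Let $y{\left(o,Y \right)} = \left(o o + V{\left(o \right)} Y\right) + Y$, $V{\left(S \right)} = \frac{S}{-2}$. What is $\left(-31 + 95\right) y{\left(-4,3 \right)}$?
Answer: $1600$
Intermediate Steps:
$V{\left(S \right)} = - \frac{S}{2}$ ($V{\left(S \right)} = S \left(- \frac{1}{2}\right) = - \frac{S}{2}$)
$y{\left(o,Y \right)} = Y + o^{2} - \frac{Y o}{2}$ ($y{\left(o,Y \right)} = \left(o o + - \frac{o}{2} Y\right) + Y = \left(o^{2} - \frac{Y o}{2}\right) + Y = Y + o^{2} - \frac{Y o}{2}$)
$\left(-31 + 95\right) y{\left(-4,3 \right)} = \left(-31 + 95\right) \left(3 + \left(-4\right)^{2} - \frac{3}{2} \left(-4\right)\right) = 64 \left(3 + 16 + 6\right) = 64 \cdot 25 = 1600$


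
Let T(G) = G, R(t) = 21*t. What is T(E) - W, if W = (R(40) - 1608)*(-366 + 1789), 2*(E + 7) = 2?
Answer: 1092858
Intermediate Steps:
E = -6 (E = -7 + (½)*2 = -7 + 1 = -6)
W = -1092864 (W = (21*40 - 1608)*(-366 + 1789) = (840 - 1608)*1423 = -768*1423 = -1092864)
T(E) - W = -6 - 1*(-1092864) = -6 + 1092864 = 1092858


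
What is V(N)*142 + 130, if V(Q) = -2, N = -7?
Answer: -154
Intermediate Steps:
V(N)*142 + 130 = -2*142 + 130 = -284 + 130 = -154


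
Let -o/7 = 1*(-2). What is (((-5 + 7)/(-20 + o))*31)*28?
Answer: -868/3 ≈ -289.33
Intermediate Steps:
o = 14 (o = -7*(-2) = 14)
(((-5 + 7)/(-20 + o))*31)*28 = (((-5 + 7)/(-20 + 14))*31)*28 = ((2/(-6))*31)*28 = ((2*(-⅙))*31)*28 = -⅓*31*28 = -31/3*28 = -868/3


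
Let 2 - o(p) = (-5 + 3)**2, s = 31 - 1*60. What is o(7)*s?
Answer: 58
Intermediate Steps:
s = -29 (s = 31 - 60 = -29)
o(p) = -2 (o(p) = 2 - (-5 + 3)**2 = 2 - 1*(-2)**2 = 2 - 1*4 = 2 - 4 = -2)
o(7)*s = -2*(-29) = 58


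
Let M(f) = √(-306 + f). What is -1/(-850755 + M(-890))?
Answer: 850755/723784071221 + 2*I*√299/723784071221 ≈ 1.1754e-6 + 4.7781e-11*I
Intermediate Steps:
-1/(-850755 + M(-890)) = -1/(-850755 + √(-306 - 890)) = -1/(-850755 + √(-1196)) = -1/(-850755 + 2*I*√299)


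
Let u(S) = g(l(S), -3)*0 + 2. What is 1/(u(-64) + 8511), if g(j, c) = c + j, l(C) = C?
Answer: 1/8513 ≈ 0.00011747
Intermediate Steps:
u(S) = 2 (u(S) = (-3 + S)*0 + 2 = 0 + 2 = 2)
1/(u(-64) + 8511) = 1/(2 + 8511) = 1/8513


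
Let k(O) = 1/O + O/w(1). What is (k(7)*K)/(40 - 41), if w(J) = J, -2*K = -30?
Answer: -750/7 ≈ -107.14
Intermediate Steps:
K = 15 (K = -½*(-30) = 15)
k(O) = O + 1/O (k(O) = 1/O + O/1 = 1/O + O*1 = 1/O + O = O + 1/O)
(k(7)*K)/(40 - 41) = ((7 + 1/7)*15)/(40 - 41) = ((7 + ⅐)*15)/(-1) = ((50/7)*15)*(-1) = (750/7)*(-1) = -750/7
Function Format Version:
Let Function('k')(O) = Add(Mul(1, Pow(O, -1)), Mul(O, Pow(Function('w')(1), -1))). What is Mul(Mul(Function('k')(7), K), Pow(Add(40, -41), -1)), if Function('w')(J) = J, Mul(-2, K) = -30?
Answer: Rational(-750, 7) ≈ -107.14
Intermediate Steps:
K = 15 (K = Mul(Rational(-1, 2), -30) = 15)
Function('k')(O) = Add(O, Pow(O, -1)) (Function('k')(O) = Add(Mul(1, Pow(O, -1)), Mul(O, Pow(1, -1))) = Add(Pow(O, -1), Mul(O, 1)) = Add(Pow(O, -1), O) = Add(O, Pow(O, -1)))
Mul(Mul(Function('k')(7), K), Pow(Add(40, -41), -1)) = Mul(Mul(Add(7, Pow(7, -1)), 15), Pow(Add(40, -41), -1)) = Mul(Mul(Add(7, Rational(1, 7)), 15), Pow(-1, -1)) = Mul(Mul(Rational(50, 7), 15), -1) = Mul(Rational(750, 7), -1) = Rational(-750, 7)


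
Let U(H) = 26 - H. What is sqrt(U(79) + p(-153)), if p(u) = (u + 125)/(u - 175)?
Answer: I*sqrt(355798)/82 ≈ 7.2742*I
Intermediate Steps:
p(u) = (125 + u)/(-175 + u)
sqrt(U(79) + p(-153)) = sqrt((26 - 1*79) + (125 - 153)/(-175 - 153)) = sqrt((26 - 79) - 28/(-328)) = sqrt(-53 - 1/328*(-28)) = sqrt(-53 + 7/82) = sqrt(-4339/82) = I*sqrt(355798)/82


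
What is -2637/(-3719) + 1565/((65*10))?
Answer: 1506857/483470 ≈ 3.1168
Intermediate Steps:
-2637/(-3719) + 1565/((65*10)) = -2637*(-1/3719) + 1565/650 = 2637/3719 + 1565*(1/650) = 2637/3719 + 313/130 = 1506857/483470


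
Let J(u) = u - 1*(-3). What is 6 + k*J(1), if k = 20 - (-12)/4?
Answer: 98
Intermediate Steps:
J(u) = 3 + u (J(u) = u + 3 = 3 + u)
k = 23 (k = 20 - (-12)/4 = 20 - 1*(-3) = 20 + 3 = 23)
6 + k*J(1) = 6 + 23*(3 + 1) = 6 + 23*4 = 6 + 92 = 98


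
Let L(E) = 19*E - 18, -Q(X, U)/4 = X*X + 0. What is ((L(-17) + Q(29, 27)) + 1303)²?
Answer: 5769604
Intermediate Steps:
Q(X, U) = -4*X² (Q(X, U) = -4*(X*X + 0) = -4*(X² + 0) = -4*X²)
L(E) = -18 + 19*E
((L(-17) + Q(29, 27)) + 1303)² = (((-18 + 19*(-17)) - 4*29²) + 1303)² = (((-18 - 323) - 4*841) + 1303)² = ((-341 - 3364) + 1303)² = (-3705 + 1303)² = (-2402)² = 5769604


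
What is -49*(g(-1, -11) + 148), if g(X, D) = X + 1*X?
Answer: -7154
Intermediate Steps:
g(X, D) = 2*X (g(X, D) = X + X = 2*X)
-49*(g(-1, -11) + 148) = -49*(2*(-1) + 148) = -49*(-2 + 148) = -49*146 = -7154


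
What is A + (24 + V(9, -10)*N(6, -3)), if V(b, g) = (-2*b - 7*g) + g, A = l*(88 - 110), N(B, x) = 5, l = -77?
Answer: 1928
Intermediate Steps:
A = 1694 (A = -77*(88 - 110) = -77*(-22) = 1694)
V(b, g) = -6*g - 2*b (V(b, g) = (-7*g - 2*b) + g = -6*g - 2*b)
A + (24 + V(9, -10)*N(6, -3)) = 1694 + (24 + (-6*(-10) - 2*9)*5) = 1694 + (24 + (60 - 18)*5) = 1694 + (24 + 42*5) = 1694 + (24 + 210) = 1694 + 234 = 1928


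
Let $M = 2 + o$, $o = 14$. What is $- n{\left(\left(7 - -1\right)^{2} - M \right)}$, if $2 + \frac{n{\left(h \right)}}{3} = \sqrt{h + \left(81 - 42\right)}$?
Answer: $6 - 3 \sqrt{87} \approx -21.982$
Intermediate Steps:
$M = 16$ ($M = 2 + 14 = 16$)
$n{\left(h \right)} = -6 + 3 \sqrt{39 + h}$ ($n{\left(h \right)} = -6 + 3 \sqrt{h + \left(81 - 42\right)} = -6 + 3 \sqrt{h + 39} = -6 + 3 \sqrt{39 + h}$)
$- n{\left(\left(7 - -1\right)^{2} - M \right)} = - (-6 + 3 \sqrt{39 + \left(\left(7 - -1\right)^{2} - 16\right)}) = - (-6 + 3 \sqrt{39 - \left(16 - \left(7 + \left(-4 + 5\right)\right)^{2}\right)}) = - (-6 + 3 \sqrt{39 - \left(16 - \left(7 + 1\right)^{2}\right)}) = - (-6 + 3 \sqrt{39 - \left(16 - 8^{2}\right)}) = - (-6 + 3 \sqrt{39 + \left(64 - 16\right)}) = - (-6 + 3 \sqrt{39 + 48}) = - (-6 + 3 \sqrt{87}) = 6 - 3 \sqrt{87}$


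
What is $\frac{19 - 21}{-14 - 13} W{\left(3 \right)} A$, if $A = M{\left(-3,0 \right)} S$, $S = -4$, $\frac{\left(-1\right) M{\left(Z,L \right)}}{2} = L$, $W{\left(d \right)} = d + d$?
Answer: $0$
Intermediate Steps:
$W{\left(d \right)} = 2 d$
$M{\left(Z,L \right)} = - 2 L$
$A = 0$ ($A = \left(-2\right) 0 \left(-4\right) = 0 \left(-4\right) = 0$)
$\frac{19 - 21}{-14 - 13} W{\left(3 \right)} A = \frac{19 - 21}{-14 - 13} \cdot 2 \cdot 3 \cdot 0 = - \frac{2}{-27} \cdot 6 \cdot 0 = \left(-2\right) \left(- \frac{1}{27}\right) 6 \cdot 0 = \frac{2}{27} \cdot 6 \cdot 0 = \frac{4}{9} \cdot 0 = 0$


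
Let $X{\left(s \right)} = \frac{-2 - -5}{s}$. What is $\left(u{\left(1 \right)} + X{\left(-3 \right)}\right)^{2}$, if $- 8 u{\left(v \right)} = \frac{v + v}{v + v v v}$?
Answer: $\frac{81}{64} \approx 1.2656$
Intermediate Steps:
$X{\left(s \right)} = \frac{3}{s}$ ($X{\left(s \right)} = \frac{-2 + 5}{s} = \frac{3}{s}$)
$u{\left(v \right)} = - \frac{v}{4 \left(v + v^{3}\right)}$ ($u{\left(v \right)} = - \frac{\left(v + v\right) \frac{1}{v + v v v}}{8} = - \frac{2 v \frac{1}{v + v^{2} v}}{8} = - \frac{2 v \frac{1}{v + v^{3}}}{8} = - \frac{v}{4 \left(v + v^{3}\right)}$)
$\left(u{\left(1 \right)} + X{\left(-3 \right)}\right)^{2} = \left(- \frac{1}{4 + 4 \cdot 1^{2}} + \frac{3}{-3}\right)^{2} = \left(- \frac{1}{4 + 4 \cdot 1} + 3 \left(- \frac{1}{3}\right)\right)^{2} = \left(- \frac{1}{4 + 4} - 1\right)^{2} = \left(- \frac{1}{8} - 1\right)^{2} = \left(- \frac{9}{8}\right)^{2} = \frac{81}{64}$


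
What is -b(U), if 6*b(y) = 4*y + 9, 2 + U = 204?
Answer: -817/6 ≈ -136.17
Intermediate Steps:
U = 202 (U = -2 + 204 = 202)
b(y) = 3/2 + 2*y/3 (b(y) = (4*y + 9)/6 = (9 + 4*y)/6 = 3/2 + 2*y/3)
-b(U) = -(3/2 + (⅔)*202) = -(3/2 + 404/3) = -1*817/6 = -817/6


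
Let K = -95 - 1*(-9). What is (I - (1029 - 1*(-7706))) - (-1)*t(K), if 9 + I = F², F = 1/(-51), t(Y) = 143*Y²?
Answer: 2728147285/2601 ≈ 1.0489e+6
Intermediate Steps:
K = -86 (K = -95 + 9 = -86)
F = -1/51 ≈ -0.019608
I = -23408/2601 (I = -9 + (-1/51)² = -9 + 1/2601 = -23408/2601 ≈ -8.9996)
(I - (1029 - 1*(-7706))) - (-1)*t(K) = (-23408/2601 - (1029 - 1*(-7706))) - (-1)*143*(-86)² = (-23408/2601 - (1029 + 7706)) - (-1)*143*7396 = (-23408/2601 - 1*8735) - (-1)*1057628 = (-23408/2601 - 8735) - 1*(-1057628) = -22743143/2601 + 1057628 = 2728147285/2601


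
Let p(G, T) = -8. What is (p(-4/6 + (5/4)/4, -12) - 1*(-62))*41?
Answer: 2214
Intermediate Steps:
(p(-4/6 + (5/4)/4, -12) - 1*(-62))*41 = (-8 - 1*(-62))*41 = (-8 + 62)*41 = 54*41 = 2214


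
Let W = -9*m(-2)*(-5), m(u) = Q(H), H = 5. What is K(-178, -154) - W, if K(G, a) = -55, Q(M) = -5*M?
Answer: 1070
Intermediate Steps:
m(u) = -25 (m(u) = -5*5 = -25)
W = -1125 (W = -9*(-25)*(-5) = 225*(-5) = -1125)
K(-178, -154) - W = -55 - 1*(-1125) = -55 + 1125 = 1070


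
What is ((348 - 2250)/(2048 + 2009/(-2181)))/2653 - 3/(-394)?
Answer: 33899964933/4666848594478 ≈ 0.0072640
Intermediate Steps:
((348 - 2250)/(2048 + 2009/(-2181)))/2653 - 3/(-394) = -1902/(2048 + 2009*(-1/2181))*(1/2653) - 3*(-1/394) = -1902/(2048 - 2009/2181)*(1/2653) + 3/394 = -1902/4464679/2181*(1/2653) + 3/394 = -1902*2181/4464679*(1/2653) + 3/394 = -4148262/4464679*1/2653 + 3/394 = -4148262/11844793387 + 3/394 = 33899964933/4666848594478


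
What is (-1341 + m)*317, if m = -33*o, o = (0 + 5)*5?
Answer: -686622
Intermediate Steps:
o = 25 (o = 5*5 = 25)
m = -825 (m = -33*25 = -825)
(-1341 + m)*317 = (-1341 - 825)*317 = -2166*317 = -686622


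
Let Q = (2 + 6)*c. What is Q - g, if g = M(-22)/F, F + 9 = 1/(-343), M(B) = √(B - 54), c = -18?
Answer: -144 + 343*I*√19/1544 ≈ -144.0 + 0.96833*I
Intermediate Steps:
M(B) = √(-54 + B)
Q = -144 (Q = (2 + 6)*(-18) = 8*(-18) = -144)
F = -3088/343 (F = -9 + 1/(-343) = -9 - 1/343 = -3088/343 ≈ -9.0029)
g = -343*I*√19/1544 (g = √(-54 - 22)/(-3088/343) = √(-76)*(-343/3088) = (2*I*√19)*(-343/3088) = -343*I*√19/1544 ≈ -0.96833*I)
Q - g = -144 - (-343)*I*√19/1544 = -144 + 343*I*√19/1544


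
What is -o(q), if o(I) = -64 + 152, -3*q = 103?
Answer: -88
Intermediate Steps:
q = -103/3 (q = -⅓*103 = -103/3 ≈ -34.333)
o(I) = 88
-o(q) = -1*88 = -88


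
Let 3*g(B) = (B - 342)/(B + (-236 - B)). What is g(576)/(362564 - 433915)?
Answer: 39/8419418 ≈ 4.6322e-6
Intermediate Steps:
g(B) = 57/118 - B/708 (g(B) = ((B - 342)/(B + (-236 - B)))/3 = ((-342 + B)/(-236))/3 = ((-342 + B)*(-1/236))/3 = (171/118 - B/236)/3 = 57/118 - B/708)
g(576)/(362564 - 433915) = (57/118 - 1/708*576)/(362564 - 433915) = (57/118 - 48/59)/(-71351) = -39/118*(-1/71351) = 39/8419418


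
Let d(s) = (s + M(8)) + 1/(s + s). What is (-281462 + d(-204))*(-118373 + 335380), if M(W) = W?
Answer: -24937677320255/408 ≈ -6.1122e+10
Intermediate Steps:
d(s) = 8 + s + 1/(2*s) (d(s) = (s + 8) + 1/(s + s) = (8 + s) + 1/(2*s) = 8 + s + 1/(2*s))
(-281462 + d(-204))*(-118373 + 335380) = (-281462 + (8 - 204 + (1/2)/(-204)))*(-118373 + 335380) = (-281462 + (8 - 204 + (1/2)*(-1/204)))*217007 = (-281462 + (8 - 204 - 1/408))*217007 = (-281462 - 79969/408)*217007 = -114916465/408*217007 = -24937677320255/408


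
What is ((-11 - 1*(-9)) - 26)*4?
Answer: -112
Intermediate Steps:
((-11 - 1*(-9)) - 26)*4 = ((-11 + 9) - 26)*4 = (-2 - 26)*4 = -28*4 = -112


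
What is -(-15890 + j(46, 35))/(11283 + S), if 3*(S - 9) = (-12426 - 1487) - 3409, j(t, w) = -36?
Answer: 7963/2759 ≈ 2.8862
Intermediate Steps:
S = -5765 (S = 9 + ((-12426 - 1487) - 3409)/3 = 9 + (-13913 - 3409)/3 = 9 + (⅓)*(-17322) = 9 - 5774 = -5765)
-(-15890 + j(46, 35))/(11283 + S) = -(-15890 - 36)/(11283 - 5765) = -(-15926)/5518 = -1*(-7963/2759) = 7963/2759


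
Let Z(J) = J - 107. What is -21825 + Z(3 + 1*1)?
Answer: -21928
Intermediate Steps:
Z(J) = -107 + J
-21825 + Z(3 + 1*1) = -21825 + (-107 + (3 + 1*1)) = -21825 + (-107 + (3 + 1)) = -21825 + (-107 + 4) = -21825 - 103 = -21928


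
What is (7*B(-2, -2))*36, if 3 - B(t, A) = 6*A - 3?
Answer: 4536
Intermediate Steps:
B(t, A) = 6 - 6*A (B(t, A) = 3 - (6*A - 3) = 3 - (-3 + 6*A) = 3 + (3 - 6*A) = 6 - 6*A)
(7*B(-2, -2))*36 = (7*(6 - 6*(-2)))*36 = (7*(6 + 12))*36 = (7*18)*36 = 126*36 = 4536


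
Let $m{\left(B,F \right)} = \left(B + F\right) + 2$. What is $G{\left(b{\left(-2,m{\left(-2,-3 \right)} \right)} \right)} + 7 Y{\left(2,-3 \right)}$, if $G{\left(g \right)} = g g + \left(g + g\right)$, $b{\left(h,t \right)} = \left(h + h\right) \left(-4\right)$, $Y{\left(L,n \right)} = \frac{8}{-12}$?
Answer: $\frac{850}{3} \approx 283.33$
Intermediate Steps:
$m{\left(B,F \right)} = 2 + B + F$
$Y{\left(L,n \right)} = - \frac{2}{3}$ ($Y{\left(L,n \right)} = 8 \left(- \frac{1}{12}\right) = - \frac{2}{3}$)
$b{\left(h,t \right)} = - 8 h$ ($b{\left(h,t \right)} = 2 h \left(-4\right) = - 8 h$)
$G{\left(g \right)} = g^{2} + 2 g$
$G{\left(b{\left(-2,m{\left(-2,-3 \right)} \right)} \right)} + 7 Y{\left(2,-3 \right)} = \left(-8\right) \left(-2\right) \left(2 - -16\right) + 7 \left(- \frac{2}{3}\right) = 16 \left(2 + 16\right) - \frac{14}{3} = 16 \cdot 18 - \frac{14}{3} = 288 - \frac{14}{3} = \frac{850}{3}$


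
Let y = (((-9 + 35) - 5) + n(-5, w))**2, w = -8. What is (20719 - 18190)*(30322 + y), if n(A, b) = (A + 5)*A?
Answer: 77799627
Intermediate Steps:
n(A, b) = A*(5 + A) (n(A, b) = (5 + A)*A = A*(5 + A))
y = 441 (y = (((-9 + 35) - 5) - 5*(5 - 5))**2 = ((26 - 5) - 5*0)**2 = (21 + 0)**2 = 21**2 = 441)
(20719 - 18190)*(30322 + y) = (20719 - 18190)*(30322 + 441) = 2529*30763 = 77799627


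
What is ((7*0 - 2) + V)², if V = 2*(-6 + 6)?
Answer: 4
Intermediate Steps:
V = 0 (V = 2*0 = 0)
((7*0 - 2) + V)² = ((7*0 - 2) + 0)² = ((0 - 2) + 0)² = (-2 + 0)² = (-2)² = 4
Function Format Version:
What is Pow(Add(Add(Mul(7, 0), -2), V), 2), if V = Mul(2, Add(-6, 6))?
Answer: 4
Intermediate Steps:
V = 0 (V = Mul(2, 0) = 0)
Pow(Add(Add(Mul(7, 0), -2), V), 2) = Pow(Add(Add(Mul(7, 0), -2), 0), 2) = Pow(Add(Add(0, -2), 0), 2) = Pow(Add(-2, 0), 2) = Pow(-2, 2) = 4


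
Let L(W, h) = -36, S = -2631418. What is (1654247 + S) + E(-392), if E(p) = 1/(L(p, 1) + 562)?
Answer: -513991945/526 ≈ -9.7717e+5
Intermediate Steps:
E(p) = 1/526 (E(p) = 1/(-36 + 562) = 1/526)
(1654247 + S) + E(-392) = (1654247 - 2631418) + 1/526 = -977171 + 1/526 = -513991945/526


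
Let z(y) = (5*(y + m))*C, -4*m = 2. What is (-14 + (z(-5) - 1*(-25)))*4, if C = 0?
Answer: 44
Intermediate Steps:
m = -½ (m = -¼*2 = -½ ≈ -0.50000)
z(y) = 0 (z(y) = (5*(y - ½))*0 = (5*(-½ + y))*0 = (-5/2 + 5*y)*0 = 0)
(-14 + (z(-5) - 1*(-25)))*4 = (-14 + (0 - 1*(-25)))*4 = (-14 + (0 + 25))*4 = (-14 + 25)*4 = 11*4 = 44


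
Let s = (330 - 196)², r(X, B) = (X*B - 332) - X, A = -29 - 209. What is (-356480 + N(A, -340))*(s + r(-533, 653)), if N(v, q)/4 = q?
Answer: 118048553280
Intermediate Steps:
A = -238
r(X, B) = -332 - X + B*X (r(X, B) = (B*X - 332) - X = (-332 + B*X) - X = -332 - X + B*X)
s = 17956 (s = 134² = 17956)
N(v, q) = 4*q
(-356480 + N(A, -340))*(s + r(-533, 653)) = (-356480 + 4*(-340))*(17956 + (-332 - 1*(-533) + 653*(-533))) = (-356480 - 1360)*(17956 + (-332 + 533 - 348049)) = -357840*(17956 - 347848) = -357840*(-329892) = 118048553280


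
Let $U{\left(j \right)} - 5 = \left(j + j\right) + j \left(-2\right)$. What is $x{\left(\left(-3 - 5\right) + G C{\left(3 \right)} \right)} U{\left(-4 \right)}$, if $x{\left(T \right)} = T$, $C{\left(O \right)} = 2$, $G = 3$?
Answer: $-10$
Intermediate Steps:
$U{\left(j \right)} = 5$ ($U{\left(j \right)} = 5 + \left(\left(j + j\right) + j \left(-2\right)\right) = 5 + \left(2 j - 2 j\right) = 5 + 0 = 5$)
$x{\left(\left(-3 - 5\right) + G C{\left(3 \right)} \right)} U{\left(-4 \right)} = \left(\left(-3 - 5\right) + 3 \cdot 2\right) 5 = \left(\left(-3 - 5\right) + 6\right) 5 = \left(-8 + 6\right) 5 = \left(-2\right) 5 = -10$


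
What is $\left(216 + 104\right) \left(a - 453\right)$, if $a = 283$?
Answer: $-54400$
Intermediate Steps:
$\left(216 + 104\right) \left(a - 453\right) = \left(216 + 104\right) \left(283 - 453\right) = 320 \left(-170\right) = -54400$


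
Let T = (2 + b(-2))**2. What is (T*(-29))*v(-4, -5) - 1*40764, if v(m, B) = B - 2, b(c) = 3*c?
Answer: -37516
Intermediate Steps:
T = 16 (T = (2 + 3*(-2))**2 = (2 - 6)**2 = (-4)**2 = 16)
v(m, B) = -2 + B
(T*(-29))*v(-4, -5) - 1*40764 = (16*(-29))*(-2 - 5) - 1*40764 = -464*(-7) - 40764 = 3248 - 40764 = -37516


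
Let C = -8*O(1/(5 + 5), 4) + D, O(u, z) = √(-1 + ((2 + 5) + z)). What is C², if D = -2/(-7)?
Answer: 31364/49 - 32*√10/7 ≈ 625.63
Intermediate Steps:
D = 2/7 (D = -2*(-⅐) = 2/7 ≈ 0.28571)
O(u, z) = √(6 + z) (O(u, z) = √(-1 + (7 + z)) = √(6 + z))
C = 2/7 - 8*√10 (C = -8*√(6 + 4) + 2/7 = -8*√10 + 2/7 = 2/7 - 8*√10 ≈ -25.013)
C² = (2/7 - 8*√10)²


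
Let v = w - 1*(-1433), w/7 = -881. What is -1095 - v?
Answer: 3639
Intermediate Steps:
w = -6167 (w = 7*(-881) = -6167)
v = -4734 (v = -6167 - 1*(-1433) = -6167 + 1433 = -4734)
-1095 - v = -1095 - 1*(-4734) = -1095 + 4734 = 3639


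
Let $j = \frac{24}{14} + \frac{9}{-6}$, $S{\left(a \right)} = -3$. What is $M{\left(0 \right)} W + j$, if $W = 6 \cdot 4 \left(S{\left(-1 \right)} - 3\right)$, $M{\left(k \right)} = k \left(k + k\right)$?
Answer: $\frac{3}{14} \approx 0.21429$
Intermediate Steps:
$M{\left(k \right)} = 2 k^{2}$ ($M{\left(k \right)} = k 2 k = 2 k^{2}$)
$W = -144$ ($W = 6 \cdot 4 \left(-3 - 3\right) = 6 \cdot 4 \left(-6\right) = 6 \left(-24\right) = -144$)
$j = \frac{3}{14}$ ($j = 24 \cdot \frac{1}{14} + 9 \left(- \frac{1}{6}\right) = \frac{12}{7} - \frac{3}{2} = \frac{3}{14} \approx 0.21429$)
$M{\left(0 \right)} W + j = 2 \cdot 0^{2} \left(-144\right) + \frac{3}{14} = 2 \cdot 0 \left(-144\right) + \frac{3}{14} = 0 \left(-144\right) + \frac{3}{14} = 0 + \frac{3}{14} = \frac{3}{14}$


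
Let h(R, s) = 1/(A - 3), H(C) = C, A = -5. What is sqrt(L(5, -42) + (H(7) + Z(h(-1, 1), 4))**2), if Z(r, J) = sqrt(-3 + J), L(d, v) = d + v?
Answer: 3*sqrt(3) ≈ 5.1962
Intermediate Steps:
h(R, s) = -1/8 (h(R, s) = 1/(-5 - 3) = 1/(-8) = -1/8)
sqrt(L(5, -42) + (H(7) + Z(h(-1, 1), 4))**2) = sqrt((5 - 42) + (7 + sqrt(-3 + 4))**2) = sqrt(-37 + (7 + sqrt(1))**2) = sqrt(-37 + (7 + 1)**2) = sqrt(-37 + 8**2) = sqrt(-37 + 64) = sqrt(27) = 3*sqrt(3)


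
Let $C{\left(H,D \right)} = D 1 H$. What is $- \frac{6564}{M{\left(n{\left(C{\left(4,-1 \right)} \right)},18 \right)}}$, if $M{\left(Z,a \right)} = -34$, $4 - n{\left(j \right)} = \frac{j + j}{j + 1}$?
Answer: $\frac{3282}{17} \approx 193.06$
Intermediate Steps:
$C{\left(H,D \right)} = D H$
$n{\left(j \right)} = 4 - \frac{2 j}{1 + j}$ ($n{\left(j \right)} = 4 - \frac{j + j}{j + 1} = 4 - \frac{2 j}{1 + j}$)
$- \frac{6564}{M{\left(n{\left(C{\left(4,-1 \right)} \right)},18 \right)}} = - \frac{6564}{-34} = \left(-6564\right) \left(- \frac{1}{34}\right) = \frac{3282}{17}$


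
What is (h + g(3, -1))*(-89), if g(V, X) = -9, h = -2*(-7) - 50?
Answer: 4005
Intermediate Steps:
h = -36 (h = 14 - 50 = -36)
(h + g(3, -1))*(-89) = (-36 - 9)*(-89) = -45*(-89) = 4005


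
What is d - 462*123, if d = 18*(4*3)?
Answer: -56610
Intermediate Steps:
d = 216 (d = 18*12 = 216)
d - 462*123 = 216 - 462*123 = 216 - 56826 = -56610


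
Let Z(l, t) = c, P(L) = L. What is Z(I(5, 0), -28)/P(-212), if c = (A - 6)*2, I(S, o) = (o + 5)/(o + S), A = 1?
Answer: 5/106 ≈ 0.047170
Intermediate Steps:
I(S, o) = (5 + o)/(S + o)
c = -10 (c = (1 - 6)*2 = -5*2 = -10)
Z(l, t) = -10
Z(I(5, 0), -28)/P(-212) = -10/(-212) = -10*(-1/212) = 5/106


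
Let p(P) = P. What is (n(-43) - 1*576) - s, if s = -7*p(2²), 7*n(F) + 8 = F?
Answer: -3887/7 ≈ -555.29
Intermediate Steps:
n(F) = -8/7 + F/7
s = -28 (s = -7*2² = -7*4 = -28)
(n(-43) - 1*576) - s = ((-8/7 + (⅐)*(-43)) - 1*576) - 1*(-28) = ((-8/7 - 43/7) - 576) + 28 = (-51/7 - 576) + 28 = -4083/7 + 28 = -3887/7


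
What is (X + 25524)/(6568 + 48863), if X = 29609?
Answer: 55133/55431 ≈ 0.99462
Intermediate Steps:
(X + 25524)/(6568 + 48863) = (29609 + 25524)/(6568 + 48863) = 55133/55431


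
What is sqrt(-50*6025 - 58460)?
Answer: I*sqrt(359710) ≈ 599.76*I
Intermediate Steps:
sqrt(-50*6025 - 58460) = sqrt(-301250 - 58460) = sqrt(-359710) = I*sqrt(359710)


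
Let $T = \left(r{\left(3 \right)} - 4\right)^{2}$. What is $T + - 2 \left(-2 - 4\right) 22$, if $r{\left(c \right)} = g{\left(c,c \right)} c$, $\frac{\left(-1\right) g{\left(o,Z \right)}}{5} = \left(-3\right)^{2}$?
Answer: $19585$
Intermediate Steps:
$g{\left(o,Z \right)} = -45$ ($g{\left(o,Z \right)} = - 5 \left(-3\right)^{2} = \left(-5\right) 9 = -45$)
$r{\left(c \right)} = - 45 c$
$T = 19321$ ($T = \left(\left(-45\right) 3 - 4\right)^{2} = \left(-135 - 4\right)^{2} = \left(-139\right)^{2} = 19321$)
$T + - 2 \left(-2 - 4\right) 22 = 19321 + - 2 \left(-2 - 4\right) 22 = 19321 + \left(-2\right) \left(-6\right) 22 = 19321 + 12 \cdot 22 = 19321 + 264 = 19585$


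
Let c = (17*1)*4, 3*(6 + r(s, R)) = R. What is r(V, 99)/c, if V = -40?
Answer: 27/68 ≈ 0.39706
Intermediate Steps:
r(s, R) = -6 + R/3
c = 68 (c = 17*4 = 68)
r(V, 99)/c = (-6 + (⅓)*99)/68 = (-6 + 33)*(1/68) = 27*(1/68) = 27/68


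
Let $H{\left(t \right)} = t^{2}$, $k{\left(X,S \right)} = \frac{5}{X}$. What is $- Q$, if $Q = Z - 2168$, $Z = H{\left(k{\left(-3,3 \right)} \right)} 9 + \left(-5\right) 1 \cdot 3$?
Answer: $2158$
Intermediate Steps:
$Z = 10$ ($Z = \left(\frac{5}{-3}\right)^{2} \cdot 9 + \left(-5\right) 1 \cdot 3 = \left(5 \left(- \frac{1}{3}\right)\right)^{2} \cdot 9 - 15 = \left(- \frac{5}{3}\right)^{2} \cdot 9 - 15 = \frac{25}{9} \cdot 9 - 15 = 25 - 15 = 10$)
$Q = -2158$ ($Q = 10 - 2168 = -2158$)
$- Q = \left(-1\right) \left(-2158\right) = 2158$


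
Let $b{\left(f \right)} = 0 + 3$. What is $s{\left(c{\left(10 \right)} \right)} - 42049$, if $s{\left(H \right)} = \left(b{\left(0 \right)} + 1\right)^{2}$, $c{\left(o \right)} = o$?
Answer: $-42033$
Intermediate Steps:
$b{\left(f \right)} = 3$
$s{\left(H \right)} = 16$ ($s{\left(H \right)} = \left(3 + 1\right)^{2} = 4^{2} = 16$)
$s{\left(c{\left(10 \right)} \right)} - 42049 = 16 - 42049 = -42033$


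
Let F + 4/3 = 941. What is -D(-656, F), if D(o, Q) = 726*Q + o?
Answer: -681542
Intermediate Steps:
F = 2819/3 (F = -4/3 + 941 = 2819/3 ≈ 939.67)
D(o, Q) = o + 726*Q
-D(-656, F) = -(-656 + 726*(2819/3)) = -(-656 + 682198) = -1*681542 = -681542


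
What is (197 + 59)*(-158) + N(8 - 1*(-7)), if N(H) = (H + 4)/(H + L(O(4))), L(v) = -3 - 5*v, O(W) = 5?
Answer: -525843/13 ≈ -40449.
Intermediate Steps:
N(H) = (4 + H)/(-28 + H) (N(H) = (H + 4)/(H + (-3 - 5*5)) = (4 + H)/(H + (-3 - 25)) = (4 + H)/(H - 28) = (4 + H)/(-28 + H))
(197 + 59)*(-158) + N(8 - 1*(-7)) = (197 + 59)*(-158) + (4 + (8 - 1*(-7)))/(-28 + (8 - 1*(-7))) = 256*(-158) + (4 + (8 + 7))/(-28 + (8 + 7)) = -40448 + (4 + 15)/(-28 + 15) = -40448 + 19/(-13) = -40448 - 1/13*19 = -40448 - 19/13 = -525843/13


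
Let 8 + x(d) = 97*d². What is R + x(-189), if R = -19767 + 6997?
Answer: 3452159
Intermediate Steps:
R = -12770
x(d) = -8 + 97*d²
R + x(-189) = -12770 + (-8 + 97*(-189)²) = -12770 + (-8 + 97*35721) = -12770 + (-8 + 3464937) = -12770 + 3464929 = 3452159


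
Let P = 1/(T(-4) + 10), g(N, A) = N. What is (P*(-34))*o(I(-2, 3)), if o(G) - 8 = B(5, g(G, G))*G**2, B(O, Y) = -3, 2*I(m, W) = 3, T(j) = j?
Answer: -85/12 ≈ -7.0833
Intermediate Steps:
I(m, W) = 3/2 (I(m, W) = (1/2)*3 = 3/2)
o(G) = 8 - 3*G**2
P = 1/6 (P = 1/(-4 + 10) = 1/6 ≈ 0.16667)
(P*(-34))*o(I(-2, 3)) = ((1/6)*(-34))*(8 - 3*(3/2)**2) = -17*(8 - 3*9/4)/3 = -17*(8 - 27/4)/3 = -17/3*5/4 = -85/12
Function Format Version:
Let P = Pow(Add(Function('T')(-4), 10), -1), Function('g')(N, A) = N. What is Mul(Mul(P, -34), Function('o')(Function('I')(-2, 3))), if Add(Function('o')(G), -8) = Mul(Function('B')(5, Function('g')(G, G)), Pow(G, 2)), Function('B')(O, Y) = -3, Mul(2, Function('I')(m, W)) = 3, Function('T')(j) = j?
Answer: Rational(-85, 12) ≈ -7.0833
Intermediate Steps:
Function('I')(m, W) = Rational(3, 2) (Function('I')(m, W) = Mul(Rational(1, 2), 3) = Rational(3, 2))
Function('o')(G) = Add(8, Mul(-3, Pow(G, 2)))
P = Rational(1, 6) (P = Pow(Add(-4, 10), -1) = Pow(6, -1) = Rational(1, 6) ≈ 0.16667)
Mul(Mul(P, -34), Function('o')(Function('I')(-2, 3))) = Mul(Mul(Rational(1, 6), -34), Add(8, Mul(-3, Pow(Rational(3, 2), 2)))) = Mul(Rational(-17, 3), Add(8, Mul(-3, Rational(9, 4)))) = Mul(Rational(-17, 3), Add(8, Rational(-27, 4))) = Mul(Rational(-17, 3), Rational(5, 4)) = Rational(-85, 12)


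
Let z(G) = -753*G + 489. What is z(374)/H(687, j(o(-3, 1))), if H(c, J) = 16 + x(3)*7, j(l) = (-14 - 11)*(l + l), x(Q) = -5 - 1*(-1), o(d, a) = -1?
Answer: 93711/4 ≈ 23428.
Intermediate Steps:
x(Q) = -4 (x(Q) = -5 + 1 = -4)
j(l) = -50*l
z(G) = 489 - 753*G
H(c, J) = -12 (H(c, J) = 16 - 4*7 = 16 - 28 = -12)
z(374)/H(687, j(o(-3, 1))) = (489 - 753*374)/(-12) = (489 - 281622)*(-1/12) = -281133*(-1/12) = 93711/4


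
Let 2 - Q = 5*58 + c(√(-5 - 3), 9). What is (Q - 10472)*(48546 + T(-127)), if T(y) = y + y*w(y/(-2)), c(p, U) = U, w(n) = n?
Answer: -869155221/2 ≈ -4.3458e+8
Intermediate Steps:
T(y) = y - y²/2 (T(y) = y + y*(y/(-2)) = y + y*(y*(-½)) = y + y*(-y/2) = y - y²/2)
Q = -297 (Q = 2 - (5*58 + 9) = 2 - (290 + 9) = 2 - 1*299 = 2 - 299 = -297)
(Q - 10472)*(48546 + T(-127)) = (-297 - 10472)*(48546 + (½)*(-127)*(2 - 1*(-127))) = -10769*(48546 + (½)*(-127)*(2 + 127)) = -10769*(48546 + (½)*(-127)*129) = -10769*(48546 - 16383/2) = -10769*80709/2 = -869155221/2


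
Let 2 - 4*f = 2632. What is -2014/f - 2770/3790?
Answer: 1162357/498385 ≈ 2.3322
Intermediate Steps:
f = -1315/2 (f = ½ - ¼*2632 = ½ - 658 = -1315/2 ≈ -657.50)
-2014/f - 2770/3790 = -2014/(-1315/2) - 2770/3790 = -2014*(-2/1315) - 2770*1/3790 = 4028/1315 - 277/379 = 1162357/498385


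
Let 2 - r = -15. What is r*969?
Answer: 16473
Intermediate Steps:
r = 17 (r = 2 - 1*(-15) = 2 + 15 = 17)
r*969 = 17*969 = 16473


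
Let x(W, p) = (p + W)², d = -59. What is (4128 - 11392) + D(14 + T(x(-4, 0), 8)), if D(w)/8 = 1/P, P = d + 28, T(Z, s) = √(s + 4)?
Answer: -225192/31 ≈ -7264.3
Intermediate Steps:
x(W, p) = (W + p)²
T(Z, s) = √(4 + s)
P = -31 (P = -59 + 28 = -31)
D(w) = -8/31 (D(w) = 8/(-31) = 8*(-1/31) = -8/31)
(4128 - 11392) + D(14 + T(x(-4, 0), 8)) = (4128 - 11392) - 8/31 = -7264 - 8/31 = -225192/31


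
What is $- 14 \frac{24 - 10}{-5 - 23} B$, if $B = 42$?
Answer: $294$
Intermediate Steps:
$- 14 \frac{24 - 10}{-5 - 23} B = - 14 \frac{24 - 10}{-5 - 23} \cdot 42 = - 14 \frac{14}{-28} \cdot 42 = - 14 \cdot 14 \left(- \frac{1}{28}\right) 42 = \left(-14\right) \left(- \frac{1}{2}\right) 42 = 7 \cdot 42 = 294$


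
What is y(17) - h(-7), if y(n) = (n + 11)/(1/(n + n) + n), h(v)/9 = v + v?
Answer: 73906/579 ≈ 127.64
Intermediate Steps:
h(v) = 18*v (h(v) = 9*(v + v) = 9*(2*v) = 18*v)
y(n) = (11 + n)/(n + 1/(2*n)) (y(n) = (11 + n)/(1/(2*n) + n) = (11 + n)/(n + 1/(2*n)))
y(17) - h(-7) = 2*17*(11 + 17)/(1 + 2*17²) - 18*(-7) = 2*17*28/(1 + 2*289) - 1*(-126) = 2*17*28/(1 + 578) + 126 = 2*17*28/579 + 126 = 2*17*(1/579)*28 + 126 = 952/579 + 126 = 73906/579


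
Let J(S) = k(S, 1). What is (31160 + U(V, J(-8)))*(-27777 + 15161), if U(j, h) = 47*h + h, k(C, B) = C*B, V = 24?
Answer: -388270016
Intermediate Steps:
k(C, B) = B*C
J(S) = S (J(S) = 1*S = S)
U(j, h) = 48*h
(31160 + U(V, J(-8)))*(-27777 + 15161) = (31160 + 48*(-8))*(-27777 + 15161) = (31160 - 384)*(-12616) = 30776*(-12616) = -388270016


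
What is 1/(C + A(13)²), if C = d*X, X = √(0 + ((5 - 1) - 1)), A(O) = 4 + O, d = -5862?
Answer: -289/103005611 - 5862*√3/103005611 ≈ -0.00010138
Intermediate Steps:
X = √3 (X = √(0 + (4 - 1)) = √(0 + 3) = √3 ≈ 1.7320)
C = -5862*√3 ≈ -10153.
1/(C + A(13)²) = 1/(-5862*√3 + (4 + 13)²) = 1/(-5862*√3 + 17²) = 1/(-5862*√3 + 289) = 1/(289 - 5862*√3)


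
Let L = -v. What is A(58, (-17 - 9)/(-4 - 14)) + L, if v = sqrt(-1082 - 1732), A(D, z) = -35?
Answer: -35 - I*sqrt(2814) ≈ -35.0 - 53.047*I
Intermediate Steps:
v = I*sqrt(2814) (v = sqrt(-2814) = I*sqrt(2814) ≈ 53.047*I)
L = -I*sqrt(2814) ≈ -53.047*I
A(58, (-17 - 9)/(-4 - 14)) + L = -35 - I*sqrt(2814)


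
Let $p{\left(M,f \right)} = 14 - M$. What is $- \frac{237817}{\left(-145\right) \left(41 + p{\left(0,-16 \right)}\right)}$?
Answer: $\frac{237817}{7975} \approx 29.82$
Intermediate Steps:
$- \frac{237817}{\left(-145\right) \left(41 + p{\left(0,-16 \right)}\right)} = - \frac{237817}{\left(-145\right) \left(41 + \left(14 - 0\right)\right)} = - \frac{237817}{\left(-145\right) \left(41 + \left(14 + 0\right)\right)} = - \frac{237817}{\left(-145\right) \left(41 + 14\right)} = - \frac{237817}{\left(-145\right) 55} = - \frac{237817}{-7975} = \left(-237817\right) \left(- \frac{1}{7975}\right) = \frac{237817}{7975}$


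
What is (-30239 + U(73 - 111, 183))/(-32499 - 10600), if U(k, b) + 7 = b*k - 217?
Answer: 37417/43099 ≈ 0.86816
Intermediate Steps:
U(k, b) = -224 + b*k (U(k, b) = -7 + (b*k - 217) = -7 + (-217 + b*k) = -224 + b*k)
(-30239 + U(73 - 111, 183))/(-32499 - 10600) = (-30239 + (-224 + 183*(73 - 111)))/(-32499 - 10600) = (-30239 + (-224 + 183*(-38)))/(-43099) = (-30239 + (-224 - 6954))*(-1/43099) = (-30239 - 7178)*(-1/43099) = -37417*(-1/43099) = 37417/43099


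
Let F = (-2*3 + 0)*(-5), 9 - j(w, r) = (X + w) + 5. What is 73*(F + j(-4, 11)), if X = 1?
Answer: 2701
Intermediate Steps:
j(w, r) = 3 - w (j(w, r) = 9 - ((1 + w) + 5) = 9 - (6 + w) = 9 + (-6 - w) = 3 - w)
F = 30 (F = (-6 + 0)*(-5) = -6*(-5) = 30)
73*(F + j(-4, 11)) = 73*(30 + (3 - 1*(-4))) = 73*(30 + (3 + 4)) = 73*(30 + 7) = 73*37 = 2701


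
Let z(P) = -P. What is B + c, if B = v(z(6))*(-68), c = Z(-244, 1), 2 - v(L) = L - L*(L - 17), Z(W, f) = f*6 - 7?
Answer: -9929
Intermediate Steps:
Z(W, f) = -7 + 6*f (Z(W, f) = 6*f - 7 = -7 + 6*f)
v(L) = 2 - L + L*(-17 + L) (v(L) = 2 - (L - L*(L - 17)) = 2 - (L - L*(-17 + L)) = 2 + (-L + L*(-17 + L)) = 2 - L + L*(-17 + L))
c = -1 (c = -7 + 6*1 = -7 + 6 = -1)
B = -9928 (B = (2 + (-1*6)² - (-18)*6)*(-68) = (2 + (-6)² - 18*(-6))*(-68) = (2 + 36 + 108)*(-68) = 146*(-68) = -9928)
B + c = -9928 - 1 = -9929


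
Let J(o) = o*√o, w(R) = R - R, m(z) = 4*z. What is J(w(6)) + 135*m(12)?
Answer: 6480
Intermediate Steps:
w(R) = 0
J(o) = o^(3/2)
J(w(6)) + 135*m(12) = 0^(3/2) + 135*(4*12) = 0 + 135*48 = 0 + 6480 = 6480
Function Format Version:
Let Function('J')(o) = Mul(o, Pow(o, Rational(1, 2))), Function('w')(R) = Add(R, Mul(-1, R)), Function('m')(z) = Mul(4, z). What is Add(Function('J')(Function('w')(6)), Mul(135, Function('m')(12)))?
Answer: 6480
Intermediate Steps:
Function('w')(R) = 0
Function('J')(o) = Pow(o, Rational(3, 2))
Add(Function('J')(Function('w')(6)), Mul(135, Function('m')(12))) = Add(Pow(0, Rational(3, 2)), Mul(135, Mul(4, 12))) = Add(0, Mul(135, 48)) = Add(0, 6480) = 6480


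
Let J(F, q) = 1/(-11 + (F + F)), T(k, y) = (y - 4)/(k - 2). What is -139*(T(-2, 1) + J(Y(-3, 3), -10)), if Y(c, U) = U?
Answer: -1529/20 ≈ -76.450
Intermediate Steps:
T(k, y) = (-4 + y)/(-2 + k)
J(F, q) = 1/(-11 + 2*F)
-139*(T(-2, 1) + J(Y(-3, 3), -10)) = -139*((-4 + 1)/(-2 - 2) + 1/(-11 + 2*3)) = -139*(-3/(-4) + 1/(-11 + 6)) = -139*(-¼*(-3) + 1/(-5)) = -139*(¾ - ⅕) = -139*11/20 = -1529/20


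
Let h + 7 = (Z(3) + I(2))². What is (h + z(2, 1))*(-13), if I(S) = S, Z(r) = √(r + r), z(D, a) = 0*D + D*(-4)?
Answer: 65 - 52*√6 ≈ -62.373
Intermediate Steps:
z(D, a) = -4*D (z(D, a) = 0 - 4*D = -4*D)
Z(r) = √2*√r (Z(r) = √(2*r) = √2*√r)
h = -7 + (2 + √6)² (h = -7 + (√2*√3 + 2)² = -7 + (√6 + 2)² = -7 + (2 + √6)² ≈ 12.798)
(h + z(2, 1))*(-13) = ((3 + 4*√6) - 4*2)*(-13) = ((3 + 4*√6) - 8)*(-13) = (-5 + 4*√6)*(-13) = 65 - 52*√6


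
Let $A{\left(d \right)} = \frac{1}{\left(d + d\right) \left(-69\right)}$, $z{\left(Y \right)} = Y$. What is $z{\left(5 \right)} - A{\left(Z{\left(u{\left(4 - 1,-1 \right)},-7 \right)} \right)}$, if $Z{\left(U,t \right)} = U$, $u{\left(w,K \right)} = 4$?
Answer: $\frac{2761}{552} \approx 5.0018$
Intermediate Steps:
$A{\left(d \right)} = - \frac{1}{138 d}$ ($A{\left(d \right)} = \frac{1}{2 d} \left(- \frac{1}{69}\right) = - \frac{1}{138 d}$)
$z{\left(5 \right)} - A{\left(Z{\left(u{\left(4 - 1,-1 \right)},-7 \right)} \right)} = 5 - - \frac{1}{138 \cdot 4} = 5 - \left(- \frac{1}{138}\right) \frac{1}{4} = 5 - - \frac{1}{552} = 5 + \frac{1}{552} = \frac{2761}{552}$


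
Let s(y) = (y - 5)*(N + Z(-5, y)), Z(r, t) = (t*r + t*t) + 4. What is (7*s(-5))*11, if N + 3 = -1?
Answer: -38500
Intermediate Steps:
N = -4 (N = -3 - 1 = -4)
Z(r, t) = 4 + t² + r*t (Z(r, t) = (r*t + t²) + 4 = (t² + r*t) + 4 = 4 + t² + r*t)
s(y) = (-5 + y)*(y² - 5*y) (s(y) = (y - 5)*(-4 + (4 + y² - 5*y)) = (-5 + y)*(y² - 5*y))
(7*s(-5))*11 = (7*(-5*(25 + (-5)² - 10*(-5))))*11 = (7*(-5*(25 + 25 + 50)))*11 = (7*(-5*100))*11 = (7*(-500))*11 = -3500*11 = -38500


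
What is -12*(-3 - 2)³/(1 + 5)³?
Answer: 125/18 ≈ 6.9444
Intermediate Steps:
-12*(-3 - 2)³/(1 + 5)³ = -12*(-5/6)³ = -12*(-5*⅙)³ = -12*(-⅚)³ = -12*(-125/216) = 125/18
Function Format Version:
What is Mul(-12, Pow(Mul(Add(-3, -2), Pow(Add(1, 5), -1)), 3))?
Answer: Rational(125, 18) ≈ 6.9444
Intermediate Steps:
Mul(-12, Pow(Mul(Add(-3, -2), Pow(Add(1, 5), -1)), 3)) = Mul(-12, Pow(Mul(-5, Pow(6, -1)), 3)) = Mul(-12, Pow(Mul(-5, Rational(1, 6)), 3)) = Mul(-12, Pow(Rational(-5, 6), 3)) = Mul(-12, Rational(-125, 216)) = Rational(125, 18)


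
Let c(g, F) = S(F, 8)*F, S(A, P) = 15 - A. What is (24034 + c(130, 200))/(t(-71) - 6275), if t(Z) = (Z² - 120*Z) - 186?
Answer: -6483/3550 ≈ -1.8262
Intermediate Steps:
c(g, F) = F*(15 - F) (c(g, F) = (15 - F)*F = F*(15 - F))
t(Z) = -186 + Z² - 120*Z
(24034 + c(130, 200))/(t(-71) - 6275) = (24034 + 200*(15 - 1*200))/((-186 + (-71)² - 120*(-71)) - 6275) = (24034 + 200*(15 - 200))/((-186 + 5041 + 8520) - 6275) = (24034 + 200*(-185))/(13375 - 6275) = (24034 - 37000)/7100 = -12966*1/7100 = -6483/3550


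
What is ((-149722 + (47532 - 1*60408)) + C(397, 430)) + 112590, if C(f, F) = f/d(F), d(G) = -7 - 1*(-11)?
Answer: -199635/4 ≈ -49909.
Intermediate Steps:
d(G) = 4 (d(G) = -7 + 11 = 4)
C(f, F) = f/4
((-149722 + (47532 - 1*60408)) + C(397, 430)) + 112590 = ((-149722 + (47532 - 1*60408)) + (1/4)*397) + 112590 = ((-149722 + (47532 - 60408)) + 397/4) + 112590 = ((-149722 - 12876) + 397/4) + 112590 = (-162598 + 397/4) + 112590 = -649995/4 + 112590 = -199635/4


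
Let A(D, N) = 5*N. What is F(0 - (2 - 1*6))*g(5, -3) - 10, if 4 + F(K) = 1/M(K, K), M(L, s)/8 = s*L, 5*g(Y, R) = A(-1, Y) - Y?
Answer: -831/32 ≈ -25.969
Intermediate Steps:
g(Y, R) = 4*Y/5 (g(Y, R) = (5*Y - Y)/5 = (4*Y)/5 = 4*Y/5)
M(L, s) = 8*L*s (M(L, s) = 8*(s*L) = 8*(L*s) = 8*L*s)
F(K) = -4 + 1/(8*K²) (F(K) = -4 + 1/(8*K*K) = -4 + 1/(8*K²))
F(0 - (2 - 1*6))*g(5, -3) - 10 = (-4 + 1/(8*(0 - (2 - 1*6))²))*((⅘)*5) - 10 = (-4 + 1/(8*(0 - (2 - 6))²))*4 - 10 = (-4 + 1/(8*(0 - 1*(-4))²))*4 - 10 = (-4 + 1/(8*(0 + 4)²))*4 - 10 = (-4 + (⅛)/4²)*4 - 10 = (-4 + (⅛)*(1/16))*4 - 10 = (-4 + 1/128)*4 - 10 = -511/128*4 - 10 = -511/32 - 10 = -831/32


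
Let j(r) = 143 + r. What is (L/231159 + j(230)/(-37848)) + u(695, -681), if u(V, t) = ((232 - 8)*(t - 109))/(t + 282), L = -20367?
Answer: 1293119802919/2916301944 ≈ 443.41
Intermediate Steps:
u(V, t) = (-24416 + 224*t)/(282 + t) (u(V, t) = (224*(-109 + t))/(282 + t) = (-24416 + 224*t)/(282 + t))
(L/231159 + j(230)/(-37848)) + u(695, -681) = (-20367/231159 + (143 + 230)/(-37848)) + 224*(-109 - 681)/(282 - 681) = (-20367*1/231159 + 373*(-1/37848)) + 224*(-790)/(-399) = (-6789/77053 - 373/37848) + 224*(-1/399)*(-790) = -285690841/2916301944 + 25280/57 = 1293119802919/2916301944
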